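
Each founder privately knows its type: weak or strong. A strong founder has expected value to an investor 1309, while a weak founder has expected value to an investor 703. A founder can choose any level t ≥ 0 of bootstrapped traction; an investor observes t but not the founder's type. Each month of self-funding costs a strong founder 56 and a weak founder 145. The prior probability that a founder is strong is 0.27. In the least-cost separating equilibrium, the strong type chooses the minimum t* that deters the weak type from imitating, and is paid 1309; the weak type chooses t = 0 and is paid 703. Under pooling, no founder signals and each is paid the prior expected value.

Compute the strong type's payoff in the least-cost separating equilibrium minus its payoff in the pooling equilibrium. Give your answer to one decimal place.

208.3

Least-cost separating signal: t* solves 703 = 1309 − 145·t*, so t* = (1309 − 703)/145 ≈ 4.1793.
Strong type's separating payoff: 1309 − 56 × t* = 1309 − 56 × (1309 − 703)/145 = 1309 − 33936/145 ≈ 1074.959.
Pooling payoff: 0.27 × 1309 + 0.73 × 703 = 866.62.
Difference: 1074.959 − 866.62 = 208.339, i.e. 208.3 to one decimal place.
The strong type prefers to separate.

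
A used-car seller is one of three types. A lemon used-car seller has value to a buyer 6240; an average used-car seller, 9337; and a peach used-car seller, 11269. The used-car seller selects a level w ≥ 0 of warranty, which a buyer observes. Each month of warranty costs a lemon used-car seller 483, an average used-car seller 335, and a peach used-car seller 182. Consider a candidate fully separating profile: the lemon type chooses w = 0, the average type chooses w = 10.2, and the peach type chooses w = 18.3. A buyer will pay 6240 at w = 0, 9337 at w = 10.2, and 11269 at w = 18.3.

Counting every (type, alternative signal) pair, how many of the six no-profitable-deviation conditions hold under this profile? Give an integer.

5

Lemon (own payoff 6240): to w=10.2 gives 9337 − 483×10.2 = 4410.4 → no gain ✓; to w=18.3 gives 11269 − 483×18.3 = 2430.1 → no gain ✓.
Peach (own payoff 11269 − 182×18.3 = 7938.4): to w=0 gives 6240 → no gain ✓; to w=10.2 gives 9337 − 182×10.2 = 7480.6 → no gain ✓.
Average (own payoff 9337 − 335×10.2 = 5920): to w=0 gives 6240 → profitable ✗; to w=18.3 gives 11269 − 335×18.3 = 5138.5 → no gain ✓.
5 of the 6 constraints hold; not an equilibrium.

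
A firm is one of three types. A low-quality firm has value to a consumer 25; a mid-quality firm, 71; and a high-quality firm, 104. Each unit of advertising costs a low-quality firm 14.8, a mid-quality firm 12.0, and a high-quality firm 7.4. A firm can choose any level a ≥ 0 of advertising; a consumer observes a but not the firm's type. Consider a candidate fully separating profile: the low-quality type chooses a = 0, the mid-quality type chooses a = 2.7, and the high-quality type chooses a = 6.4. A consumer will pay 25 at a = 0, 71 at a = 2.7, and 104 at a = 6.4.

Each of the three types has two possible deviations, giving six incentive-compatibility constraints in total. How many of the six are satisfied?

High-quality (own payoff 104 − 7.4×6.4 = 56.64): to a=0 gives 25 → no gain ✓; to a=2.7 gives 71 − 7.4×2.7 = 51.02 → no gain ✓.
Mid-quality (own payoff 71 − 12.0×2.7 = 38.6): to a=0 gives 25 → no gain ✓; to a=6.4 gives 104 − 12.0×6.4 = 27.2 → no gain ✓.
Low-quality (own payoff 25): to a=2.7 gives 71 − 14.8×2.7 = 31.04 → profitable ✗; to a=6.4 gives 104 − 14.8×6.4 = 9.28 → no gain ✓.
5 of the 6 constraints hold; not an equilibrium.

5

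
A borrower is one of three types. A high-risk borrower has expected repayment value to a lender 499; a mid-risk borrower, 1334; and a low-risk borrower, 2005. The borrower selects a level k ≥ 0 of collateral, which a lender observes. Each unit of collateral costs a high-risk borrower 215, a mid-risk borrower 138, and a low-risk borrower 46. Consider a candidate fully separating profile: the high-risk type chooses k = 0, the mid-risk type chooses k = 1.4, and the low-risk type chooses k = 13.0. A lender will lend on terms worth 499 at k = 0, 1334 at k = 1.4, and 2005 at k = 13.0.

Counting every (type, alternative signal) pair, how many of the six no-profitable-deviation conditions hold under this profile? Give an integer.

Mid-risk (own payoff 1334 − 138×1.4 = 1140.8): to k=0 gives 499 → no gain ✓; to k=13.0 gives 2005 − 138×13.0 = 211 → no gain ✓.
Low-risk (own payoff 2005 − 46×13.0 = 1407): to k=0 gives 499 → no gain ✓; to k=1.4 gives 1334 − 46×1.4 = 1269.6 → no gain ✓.
High-risk (own payoff 499): to k=1.4 gives 1334 − 215×1.4 = 1033 → profitable ✗; to k=13.0 gives 2005 − 215×13.0 = -790 → no gain ✓.
5 of the 6 constraints hold; not an equilibrium.

5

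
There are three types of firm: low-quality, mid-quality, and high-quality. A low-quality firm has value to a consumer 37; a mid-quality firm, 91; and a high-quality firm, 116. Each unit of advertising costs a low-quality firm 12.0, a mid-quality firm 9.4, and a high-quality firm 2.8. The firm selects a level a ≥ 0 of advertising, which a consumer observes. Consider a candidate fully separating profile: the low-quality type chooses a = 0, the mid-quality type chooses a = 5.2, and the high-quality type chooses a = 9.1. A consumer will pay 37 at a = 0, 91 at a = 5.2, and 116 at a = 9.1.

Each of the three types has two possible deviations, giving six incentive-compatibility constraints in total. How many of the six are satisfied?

High-quality (own payoff 116 − 2.8×9.1 = 90.52): to a=0 gives 37 → no gain ✓; to a=5.2 gives 91 − 2.8×5.2 = 76.44 → no gain ✓.
Mid-quality (own payoff 91 − 9.4×5.2 = 42.12): to a=0 gives 37 → no gain ✓; to a=9.1 gives 116 − 9.4×9.1 = 30.46 → no gain ✓.
Low-quality (own payoff 37): to a=5.2 gives 91 − 12.0×5.2 = 28.6 → no gain ✓; to a=9.1 gives 116 − 12.0×9.1 = 6.8 → no gain ✓.
6 of the 6 constraints hold; this profile is a separating equilibrium.

6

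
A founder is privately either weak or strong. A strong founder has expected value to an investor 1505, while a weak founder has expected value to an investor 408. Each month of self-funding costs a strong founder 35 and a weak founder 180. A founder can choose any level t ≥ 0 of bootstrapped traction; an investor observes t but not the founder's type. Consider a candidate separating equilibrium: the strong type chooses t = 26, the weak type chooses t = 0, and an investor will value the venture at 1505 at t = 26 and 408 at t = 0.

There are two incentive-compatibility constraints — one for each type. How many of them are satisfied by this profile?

2

Strong type: signal → 1505 − 35 × 26 = 595; deviate to 0 → 408. IC holds (595 ≥ 408).
Weak type: stay at 0 → 408; mimic → 1505 − 180 × 26 = -3175. IC holds (408 ≥ -3175).
2 of 2 constraints hold, so this is a separating equilibrium.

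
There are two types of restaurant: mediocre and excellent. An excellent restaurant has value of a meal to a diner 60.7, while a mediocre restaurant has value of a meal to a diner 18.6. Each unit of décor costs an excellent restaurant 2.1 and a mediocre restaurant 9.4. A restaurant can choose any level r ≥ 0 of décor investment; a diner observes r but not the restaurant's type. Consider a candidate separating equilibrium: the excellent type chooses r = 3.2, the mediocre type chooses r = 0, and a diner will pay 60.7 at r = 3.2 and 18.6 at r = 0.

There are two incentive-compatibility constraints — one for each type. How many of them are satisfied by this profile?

1

Mediocre type: stay at 0 → 18.6; mimic → 60.7 − 9.4 × 3.2 = 30.62. IC fails (18.6 < 30.62).
Excellent type: signal → 60.7 − 2.1 × 3.2 = 53.98; deviate to 0 → 18.6. IC holds (53.98 ≥ 18.6).
1 of 2 constraints hold, so this profile is not an equilibrium.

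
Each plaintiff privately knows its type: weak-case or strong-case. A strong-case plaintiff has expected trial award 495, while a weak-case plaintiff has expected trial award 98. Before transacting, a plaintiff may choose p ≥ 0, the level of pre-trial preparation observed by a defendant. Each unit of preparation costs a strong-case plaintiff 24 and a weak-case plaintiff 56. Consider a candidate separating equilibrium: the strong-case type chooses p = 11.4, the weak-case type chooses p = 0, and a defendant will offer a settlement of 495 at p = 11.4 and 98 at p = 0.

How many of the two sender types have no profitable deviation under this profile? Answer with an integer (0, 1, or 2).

2

Strong-case type: signal → 495 − 24 × 11.4 = 221.4; deviate to 0 → 98. IC holds (221.4 ≥ 98).
Weak-case type: stay at 0 → 98; mimic → 495 − 56 × 11.4 = -143.4. IC holds (98 ≥ -143.4).
2 of 2 constraints hold, so this is a separating equilibrium.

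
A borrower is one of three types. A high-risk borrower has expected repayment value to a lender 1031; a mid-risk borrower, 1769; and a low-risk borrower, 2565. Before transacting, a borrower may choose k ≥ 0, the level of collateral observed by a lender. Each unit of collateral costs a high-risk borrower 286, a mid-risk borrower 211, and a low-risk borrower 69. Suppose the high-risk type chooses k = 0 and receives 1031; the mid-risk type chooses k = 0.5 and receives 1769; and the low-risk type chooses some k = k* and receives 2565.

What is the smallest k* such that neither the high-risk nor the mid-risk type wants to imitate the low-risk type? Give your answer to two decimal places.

5.36

Mid-risk type (on-path payoff 1769 − 211×0.5 = 1663.5) won't mimic when 1663.5 ≥ 2565 − 211·k*, i.e. k* ≥ 4.27.
High-risk type (on-path payoff 1031) won't mimic when 1031 ≥ 2565 − 286·k*, i.e. k* ≥ 5.36.
Both must hold, so k* = max(5.36, 4.27) = 5.36. The high-risk type's constraint binds.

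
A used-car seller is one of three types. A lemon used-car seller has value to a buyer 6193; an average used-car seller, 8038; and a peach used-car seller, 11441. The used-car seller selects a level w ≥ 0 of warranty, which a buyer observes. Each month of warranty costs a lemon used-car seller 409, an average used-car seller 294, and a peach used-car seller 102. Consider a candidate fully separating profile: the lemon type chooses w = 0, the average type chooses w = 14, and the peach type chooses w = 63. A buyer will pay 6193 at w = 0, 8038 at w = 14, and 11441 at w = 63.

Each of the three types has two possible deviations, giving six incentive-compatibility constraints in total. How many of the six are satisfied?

3

Lemon (own payoff 6193): to w=14 gives 8038 − 409×14 = 2312 → no gain ✓; to w=63 gives 11441 − 409×63 = -14326 → no gain ✓.
Peach (own payoff 11441 − 102×63 = 5015): to w=0 gives 6193 → profitable ✗; to w=14 gives 8038 − 102×14 = 6610 → profitable ✗.
Average (own payoff 8038 − 294×14 = 3922): to w=0 gives 6193 → profitable ✗; to w=63 gives 11441 − 294×63 = -7081 → no gain ✓.
3 of the 6 constraints hold; not an equilibrium.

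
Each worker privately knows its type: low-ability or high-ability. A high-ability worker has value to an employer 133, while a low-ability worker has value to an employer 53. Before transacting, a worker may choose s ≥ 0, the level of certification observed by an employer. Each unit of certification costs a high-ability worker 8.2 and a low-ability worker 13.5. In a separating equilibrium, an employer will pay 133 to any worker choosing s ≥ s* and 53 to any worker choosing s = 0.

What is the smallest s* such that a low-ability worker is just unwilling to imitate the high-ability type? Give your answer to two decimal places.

A low-ability worker choosing s = 0 receives 53.
Imitating at s* instead would pay 133 at cost 13.5·s*, netting 133 − 13.5·s*.
Indifference: 53 = 133 − 13.5·s*, so s* = (133 − 53) / 13.5 ≈ 5.93.
At s* the low-ability type's incentive constraint just binds; the high-ability type strictly prefers s* since its per-unit cost is lower.

5.93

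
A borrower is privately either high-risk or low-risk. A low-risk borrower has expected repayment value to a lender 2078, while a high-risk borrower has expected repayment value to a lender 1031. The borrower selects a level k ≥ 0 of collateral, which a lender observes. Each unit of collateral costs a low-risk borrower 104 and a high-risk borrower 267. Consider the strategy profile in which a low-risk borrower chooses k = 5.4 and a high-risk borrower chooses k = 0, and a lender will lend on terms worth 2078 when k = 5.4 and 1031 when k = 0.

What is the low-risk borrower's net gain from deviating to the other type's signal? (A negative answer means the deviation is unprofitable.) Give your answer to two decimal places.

-485.40

Playing k = 5.4 the low-risk borrower receives 2078 − 104 × 5.4 = 1516.4.
Deviating to k = 0 yields 1031 instead.
Gain from deviating: 1031 − 1516.4 = -485.40.
The gain is negative, so the low-risk type's incentive-compatibility constraint is satisfied.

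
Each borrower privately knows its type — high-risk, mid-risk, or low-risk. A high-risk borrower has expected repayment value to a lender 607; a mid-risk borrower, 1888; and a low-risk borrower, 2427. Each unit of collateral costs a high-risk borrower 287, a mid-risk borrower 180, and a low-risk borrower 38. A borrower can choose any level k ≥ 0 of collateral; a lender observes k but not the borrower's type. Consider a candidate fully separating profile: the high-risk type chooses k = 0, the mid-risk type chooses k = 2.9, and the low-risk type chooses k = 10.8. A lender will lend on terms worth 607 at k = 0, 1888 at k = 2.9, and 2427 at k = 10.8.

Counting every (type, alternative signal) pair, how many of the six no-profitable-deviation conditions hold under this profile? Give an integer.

Mid-risk (own payoff 1888 − 180×2.9 = 1366): to k=0 gives 607 → no gain ✓; to k=10.8 gives 2427 − 180×10.8 = 483 → no gain ✓.
Low-risk (own payoff 2427 − 38×10.8 = 2016.6): to k=0 gives 607 → no gain ✓; to k=2.9 gives 1888 − 38×2.9 = 1777.8 → no gain ✓.
High-risk (own payoff 607): to k=2.9 gives 1888 − 287×2.9 = 1055.7 → profitable ✗; to k=10.8 gives 2427 − 287×10.8 = -672.6 → no gain ✓.
5 of the 6 constraints hold; not an equilibrium.

5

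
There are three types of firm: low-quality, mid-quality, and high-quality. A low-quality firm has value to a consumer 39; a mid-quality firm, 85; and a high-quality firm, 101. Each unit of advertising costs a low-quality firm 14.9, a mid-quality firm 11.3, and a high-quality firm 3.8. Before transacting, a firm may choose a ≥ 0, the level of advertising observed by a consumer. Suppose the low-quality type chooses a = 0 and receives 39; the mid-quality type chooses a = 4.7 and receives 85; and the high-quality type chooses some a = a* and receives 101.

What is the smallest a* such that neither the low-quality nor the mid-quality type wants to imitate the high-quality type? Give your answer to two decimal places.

6.12

Low-quality type (on-path payoff 39) won't mimic when 39 ≥ 101 − 14.9·a*, i.e. a* ≥ 4.16.
Mid-quality type (on-path payoff 85 − 11.3×4.7 = 31.89) won't mimic when 31.89 ≥ 101 − 11.3·a*, i.e. a* ≥ 6.12.
Both must hold, so a* = max(4.16, 6.12) = 6.12. The mid-quality type's constraint binds.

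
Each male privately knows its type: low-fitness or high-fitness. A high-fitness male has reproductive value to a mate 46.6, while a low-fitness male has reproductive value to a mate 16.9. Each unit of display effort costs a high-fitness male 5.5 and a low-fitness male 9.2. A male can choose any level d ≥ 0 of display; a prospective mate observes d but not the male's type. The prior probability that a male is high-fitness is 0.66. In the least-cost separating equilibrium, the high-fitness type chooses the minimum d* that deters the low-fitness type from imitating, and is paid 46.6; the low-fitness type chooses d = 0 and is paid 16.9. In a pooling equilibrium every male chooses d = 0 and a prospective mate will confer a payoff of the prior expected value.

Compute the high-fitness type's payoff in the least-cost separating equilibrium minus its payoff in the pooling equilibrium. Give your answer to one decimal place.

-7.7

Least-cost separating signal: d* solves 16.9 = 46.6 − 9.2·d*, so d* = (46.6 − 16.9)/9.2 ≈ 3.2283.
High-fitness type's separating payoff: 46.6 − 5.5 × d* = 46.6 − 5.5 × (46.6 − 16.9)/9.2 = 46.6 − 163.35/9.2 ≈ 28.845.
Pooling payoff: 0.66 × 46.6 + 0.34 × 16.9 = 36.502.
Difference: 28.845 − 36.502 = -7.657, i.e. -7.7 to one decimal place.
The high-fitness type would prefer the pooling outcome.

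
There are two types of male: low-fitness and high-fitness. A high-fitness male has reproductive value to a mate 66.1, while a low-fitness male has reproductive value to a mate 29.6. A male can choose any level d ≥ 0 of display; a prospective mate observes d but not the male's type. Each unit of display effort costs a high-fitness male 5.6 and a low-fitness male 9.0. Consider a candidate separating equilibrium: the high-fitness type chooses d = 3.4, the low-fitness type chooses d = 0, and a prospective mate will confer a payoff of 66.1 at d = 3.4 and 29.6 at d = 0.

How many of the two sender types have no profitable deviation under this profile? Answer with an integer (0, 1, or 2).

Low-fitness type: stay at 0 → 29.6; mimic → 66.1 − 9.0 × 3.4 = 35.5. IC fails (29.6 < 35.5).
High-fitness type: signal → 66.1 − 5.6 × 3.4 = 47.06; deviate to 0 → 29.6. IC holds (47.06 ≥ 29.6).
1 of 2 constraints hold, so this profile is not an equilibrium.

1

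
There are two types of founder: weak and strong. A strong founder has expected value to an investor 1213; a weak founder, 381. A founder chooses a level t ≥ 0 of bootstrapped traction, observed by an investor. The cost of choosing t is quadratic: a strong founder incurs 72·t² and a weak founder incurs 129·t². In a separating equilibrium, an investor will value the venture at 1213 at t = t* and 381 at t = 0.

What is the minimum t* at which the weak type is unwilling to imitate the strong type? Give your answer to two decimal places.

2.54

The weak type at t = 0 receives 381; imitating at t* yields 1213 − 129·t*².
Indifference: 381 = 1213 − 129·t*², so t*² = (1213 − 381) / 129 ≈ 6.4496.
t* = √6.4496 ≈ 2.54.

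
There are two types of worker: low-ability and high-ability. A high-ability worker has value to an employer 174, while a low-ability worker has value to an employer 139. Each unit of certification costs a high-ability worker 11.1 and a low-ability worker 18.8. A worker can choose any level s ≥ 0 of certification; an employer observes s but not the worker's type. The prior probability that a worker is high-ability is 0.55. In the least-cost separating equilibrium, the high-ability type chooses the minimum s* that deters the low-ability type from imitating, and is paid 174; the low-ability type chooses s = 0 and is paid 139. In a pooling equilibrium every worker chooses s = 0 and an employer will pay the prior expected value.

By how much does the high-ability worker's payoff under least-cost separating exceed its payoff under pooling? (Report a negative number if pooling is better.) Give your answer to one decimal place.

Least-cost separating signal: s* solves 139 = 174 − 18.8·s*, so s* = (174 − 139)/18.8 ≈ 1.8617.
High-ability type's separating payoff: 174 − 11.1 × s* = 174 − 11.1 × (174 − 139)/18.8 = 174 − 388.5/18.8 ≈ 153.335.
Pooling payoff: 0.55 × 174 + 0.45 × 139 = 158.25.
Difference: 153.335 − 158.25 = -4.915, i.e. -4.9 to one decimal place.
The high-ability type would prefer the pooling outcome.

-4.9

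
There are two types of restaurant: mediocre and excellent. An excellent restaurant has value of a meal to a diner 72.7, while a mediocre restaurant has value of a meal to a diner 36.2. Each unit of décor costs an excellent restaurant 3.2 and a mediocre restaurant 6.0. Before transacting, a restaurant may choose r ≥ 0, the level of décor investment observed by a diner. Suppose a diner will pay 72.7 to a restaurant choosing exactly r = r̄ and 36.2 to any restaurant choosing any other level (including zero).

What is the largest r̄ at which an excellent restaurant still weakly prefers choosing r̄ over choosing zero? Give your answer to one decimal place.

Choosing r̄ yields the excellent type 72.7 − 3.2·r̄; choosing zero yields 36.2.
The excellent type is indifferent at 72.7 − 3.2·r̄ = 36.2, i.e. r̄ = (72.7 − 36.2) / 3.2 ≈ 11.4.
For any r̄ above 11.4 the excellent type would rather pool at zero, so separation collapses.

11.4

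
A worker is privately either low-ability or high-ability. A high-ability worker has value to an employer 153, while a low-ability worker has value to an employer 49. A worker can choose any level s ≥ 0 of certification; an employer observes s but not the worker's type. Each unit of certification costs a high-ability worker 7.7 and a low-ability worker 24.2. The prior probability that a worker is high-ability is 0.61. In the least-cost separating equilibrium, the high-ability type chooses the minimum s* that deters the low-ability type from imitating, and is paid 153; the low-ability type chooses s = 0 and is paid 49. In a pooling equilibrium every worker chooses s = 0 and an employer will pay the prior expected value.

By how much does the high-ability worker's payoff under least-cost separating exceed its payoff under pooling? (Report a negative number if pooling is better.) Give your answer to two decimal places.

Least-cost separating signal: s* solves 49 = 153 − 24.2·s*, so s* = (153 − 49)/24.2 ≈ 4.2975.
High-ability type's separating payoff: 153 − 7.7 × s* = 153 − 7.7 × (153 − 49)/24.2 = 153 − 800.8/24.2 ≈ 119.9091.
Pooling payoff: 0.61 × 153 + 0.39 × 49 = 112.44.
Difference: 119.9091 − 112.44 = 7.4691, i.e. 7.47 to two decimal places.
The high-ability type prefers to separate.

7.47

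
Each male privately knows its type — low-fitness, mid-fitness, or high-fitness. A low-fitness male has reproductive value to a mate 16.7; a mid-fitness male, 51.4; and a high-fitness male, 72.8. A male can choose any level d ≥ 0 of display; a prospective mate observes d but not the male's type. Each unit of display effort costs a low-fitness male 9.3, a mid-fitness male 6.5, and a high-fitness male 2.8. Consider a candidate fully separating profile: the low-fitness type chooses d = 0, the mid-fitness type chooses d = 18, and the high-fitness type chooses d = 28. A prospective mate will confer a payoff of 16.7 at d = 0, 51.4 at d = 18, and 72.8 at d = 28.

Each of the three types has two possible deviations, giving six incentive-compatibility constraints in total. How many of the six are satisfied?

High-fitness (own payoff 72.8 − 2.8×28 = -5.6): to d=0 gives 16.7 → profitable ✗; to d=18 gives 51.4 − 2.8×18 = 1 → profitable ✗.
Low-fitness (own payoff 16.7): to d=18 gives 51.4 − 9.3×18 = -116 → no gain ✓; to d=28 gives 72.8 − 9.3×28 = -187.6 → no gain ✓.
Mid-fitness (own payoff 51.4 − 6.5×18 = -65.6): to d=0 gives 16.7 → profitable ✗; to d=28 gives 72.8 − 6.5×28 = -109.2 → no gain ✓.
3 of the 6 constraints hold; not an equilibrium.

3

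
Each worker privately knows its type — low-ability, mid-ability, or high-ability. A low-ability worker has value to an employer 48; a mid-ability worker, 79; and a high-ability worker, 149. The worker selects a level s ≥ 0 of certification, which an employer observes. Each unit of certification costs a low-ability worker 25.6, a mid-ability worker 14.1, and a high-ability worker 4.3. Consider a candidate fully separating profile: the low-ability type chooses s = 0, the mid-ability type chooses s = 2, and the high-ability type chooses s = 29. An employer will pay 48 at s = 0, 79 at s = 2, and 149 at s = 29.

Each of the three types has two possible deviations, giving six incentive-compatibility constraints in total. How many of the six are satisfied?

4

Mid-ability (own payoff 79 − 14.1×2 = 50.8): to s=0 gives 48 → no gain ✓; to s=29 gives 149 − 14.1×29 = -259.9 → no gain ✓.
High-ability (own payoff 149 − 4.3×29 = 24.3): to s=0 gives 48 → profitable ✗; to s=2 gives 79 − 4.3×2 = 70.4 → profitable ✗.
Low-ability (own payoff 48): to s=2 gives 79 − 25.6×2 = 27.8 → no gain ✓; to s=29 gives 149 − 25.6×29 = -593.4 → no gain ✓.
4 of the 6 constraints hold; not an equilibrium.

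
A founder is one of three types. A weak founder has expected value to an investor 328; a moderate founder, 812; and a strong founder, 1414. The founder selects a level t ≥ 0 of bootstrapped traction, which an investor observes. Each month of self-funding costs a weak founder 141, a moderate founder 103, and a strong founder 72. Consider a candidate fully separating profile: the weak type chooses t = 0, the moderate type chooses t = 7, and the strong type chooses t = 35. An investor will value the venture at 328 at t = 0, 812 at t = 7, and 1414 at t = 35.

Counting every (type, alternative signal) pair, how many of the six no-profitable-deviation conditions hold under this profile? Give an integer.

Weak (own payoff 328): to t=7 gives 812 − 141×7 = -175 → no gain ✓; to t=35 gives 1414 − 141×35 = -3521 → no gain ✓.
Moderate (own payoff 812 − 103×7 = 91): to t=0 gives 328 → profitable ✗; to t=35 gives 1414 − 103×35 = -2191 → no gain ✓.
Strong (own payoff 1414 − 72×35 = -1106): to t=0 gives 328 → profitable ✗; to t=7 gives 812 − 72×7 = 308 → profitable ✗.
3 of the 6 constraints hold; not an equilibrium.

3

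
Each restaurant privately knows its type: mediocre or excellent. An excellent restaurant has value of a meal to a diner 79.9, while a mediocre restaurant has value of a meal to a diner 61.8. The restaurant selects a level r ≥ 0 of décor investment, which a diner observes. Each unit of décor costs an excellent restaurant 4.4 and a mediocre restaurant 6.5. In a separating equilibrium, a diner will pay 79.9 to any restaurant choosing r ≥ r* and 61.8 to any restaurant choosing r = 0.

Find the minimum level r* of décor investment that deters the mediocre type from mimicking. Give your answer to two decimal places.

A mediocre restaurant choosing r = 0 receives 61.8.
Imitating at r* instead would pay 79.9 at cost 6.5·r*, netting 79.9 − 6.5·r*.
Indifference: 61.8 = 79.9 − 6.5·r*, so r* = (79.9 − 61.8) / 6.5 ≈ 2.78.
At r* the mediocre type's incentive constraint just binds; the excellent type strictly prefers r* since its per-unit cost is lower.

2.78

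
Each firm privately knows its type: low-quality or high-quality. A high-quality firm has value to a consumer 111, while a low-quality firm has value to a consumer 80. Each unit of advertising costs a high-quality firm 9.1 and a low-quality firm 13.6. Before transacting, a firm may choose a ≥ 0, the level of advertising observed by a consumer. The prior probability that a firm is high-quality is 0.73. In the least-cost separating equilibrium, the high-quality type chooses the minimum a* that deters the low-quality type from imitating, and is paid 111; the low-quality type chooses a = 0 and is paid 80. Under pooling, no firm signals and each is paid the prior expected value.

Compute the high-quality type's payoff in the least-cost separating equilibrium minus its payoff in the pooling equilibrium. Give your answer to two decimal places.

-12.37

Least-cost separating signal: a* solves 80 = 111 − 13.6·a*, so a* = (111 − 80)/13.6 ≈ 2.2794.
High-quality type's separating payoff: 111 − 9.1 × a* = 111 − 9.1 × (111 − 80)/13.6 = 111 − 282.1/13.6 ≈ 90.2574.
Pooling payoff: 0.73 × 111 + 0.27 × 80 = 102.63.
Difference: 90.2574 − 102.63 = -12.3726, i.e. -12.37 to two decimal places.
The high-quality type would prefer the pooling outcome.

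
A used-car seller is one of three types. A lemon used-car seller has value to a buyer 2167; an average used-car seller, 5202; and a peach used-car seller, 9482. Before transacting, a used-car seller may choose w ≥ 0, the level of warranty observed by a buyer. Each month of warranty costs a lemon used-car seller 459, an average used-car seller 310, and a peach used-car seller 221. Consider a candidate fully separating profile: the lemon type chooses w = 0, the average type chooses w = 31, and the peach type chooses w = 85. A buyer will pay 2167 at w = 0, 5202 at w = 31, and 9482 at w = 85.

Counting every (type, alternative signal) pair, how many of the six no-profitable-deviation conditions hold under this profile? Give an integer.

Peach (own payoff 9482 − 221×85 = -9303): to w=0 gives 2167 → profitable ✗; to w=31 gives 5202 − 221×31 = -1649 → profitable ✗.
Lemon (own payoff 2167): to w=31 gives 5202 − 459×31 = -9027 → no gain ✓; to w=85 gives 9482 − 459×85 = -29533 → no gain ✓.
Average (own payoff 5202 − 310×31 = -4408): to w=0 gives 2167 → profitable ✗; to w=85 gives 9482 − 310×85 = -16868 → no gain ✓.
3 of the 6 constraints hold; not an equilibrium.

3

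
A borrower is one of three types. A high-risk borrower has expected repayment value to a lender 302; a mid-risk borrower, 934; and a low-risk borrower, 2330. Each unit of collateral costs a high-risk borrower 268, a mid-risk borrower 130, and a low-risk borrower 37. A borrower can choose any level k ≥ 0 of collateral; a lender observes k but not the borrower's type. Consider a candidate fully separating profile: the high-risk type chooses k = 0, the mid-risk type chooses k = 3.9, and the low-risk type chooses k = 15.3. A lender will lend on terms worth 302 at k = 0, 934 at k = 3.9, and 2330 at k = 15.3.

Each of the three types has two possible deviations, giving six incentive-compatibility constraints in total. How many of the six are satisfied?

6

Low-risk (own payoff 2330 − 37×15.3 = 1763.9): to k=0 gives 302 → no gain ✓; to k=3.9 gives 934 − 37×3.9 = 789.7 → no gain ✓.
High-risk (own payoff 302): to k=3.9 gives 934 − 268×3.9 = -111.2 → no gain ✓; to k=15.3 gives 2330 − 268×15.3 = -1770.4 → no gain ✓.
Mid-risk (own payoff 934 − 130×3.9 = 427): to k=0 gives 302 → no gain ✓; to k=15.3 gives 2330 − 130×15.3 = 341 → no gain ✓.
6 of the 6 constraints hold; this profile is a separating equilibrium.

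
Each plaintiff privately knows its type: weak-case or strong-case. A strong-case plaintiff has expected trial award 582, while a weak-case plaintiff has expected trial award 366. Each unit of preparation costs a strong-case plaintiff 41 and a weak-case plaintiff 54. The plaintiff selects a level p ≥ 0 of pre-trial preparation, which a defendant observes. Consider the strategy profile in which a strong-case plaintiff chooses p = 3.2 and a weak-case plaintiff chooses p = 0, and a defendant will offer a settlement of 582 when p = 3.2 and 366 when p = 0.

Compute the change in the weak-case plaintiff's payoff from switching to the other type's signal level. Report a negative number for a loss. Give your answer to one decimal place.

Playing p = 0 the weak-case plaintiff receives 366.
Deviating to p = 3.2 brings payment 582 at cost 54 × 3.2 = 172.8, netting 409.2.
Gain from deviating: 409.2 − 366 = 43.2.
The gain is positive, so the weak-case type's incentive-compatibility constraint is violated — this profile is not a separating equilibrium.

43.2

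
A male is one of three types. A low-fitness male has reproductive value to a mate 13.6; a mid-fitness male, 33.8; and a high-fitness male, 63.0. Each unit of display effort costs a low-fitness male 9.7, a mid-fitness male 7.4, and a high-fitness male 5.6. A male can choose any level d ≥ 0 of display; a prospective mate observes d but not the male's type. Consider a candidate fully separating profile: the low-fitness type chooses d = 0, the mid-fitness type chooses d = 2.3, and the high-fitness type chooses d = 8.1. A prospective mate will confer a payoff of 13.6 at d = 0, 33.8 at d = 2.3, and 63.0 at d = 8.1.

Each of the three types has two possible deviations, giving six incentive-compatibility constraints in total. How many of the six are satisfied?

5

Low-fitness (own payoff 13.6): to d=2.3 gives 33.8 − 9.7×2.3 = 11.49 → no gain ✓; to d=8.1 gives 63.0 − 9.7×8.1 = -15.57 → no gain ✓.
High-fitness (own payoff 63.0 − 5.6×8.1 = 17.64): to d=0 gives 13.6 → no gain ✓; to d=2.3 gives 33.8 − 5.6×2.3 = 20.92 → profitable ✗.
Mid-fitness (own payoff 33.8 − 7.4×2.3 = 16.78): to d=0 gives 13.6 → no gain ✓; to d=8.1 gives 63.0 − 7.4×8.1 = 3.06 → no gain ✓.
5 of the 6 constraints hold; not an equilibrium.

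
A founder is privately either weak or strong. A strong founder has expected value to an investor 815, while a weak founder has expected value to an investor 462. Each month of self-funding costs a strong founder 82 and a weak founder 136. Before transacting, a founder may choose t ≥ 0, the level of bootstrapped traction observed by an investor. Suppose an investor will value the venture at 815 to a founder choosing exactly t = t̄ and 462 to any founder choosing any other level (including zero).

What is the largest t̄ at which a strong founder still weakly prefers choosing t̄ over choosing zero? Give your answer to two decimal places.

Choosing t̄ yields the strong type 815 − 82·t̄; choosing zero yields 462.
The strong type is indifferent at 815 − 82·t̄ = 462, i.e. t̄ = (815 − 462) / 82 ≈ 4.30.
For any t̄ above 4.30 the strong type would rather pool at zero, so separation collapses.

4.30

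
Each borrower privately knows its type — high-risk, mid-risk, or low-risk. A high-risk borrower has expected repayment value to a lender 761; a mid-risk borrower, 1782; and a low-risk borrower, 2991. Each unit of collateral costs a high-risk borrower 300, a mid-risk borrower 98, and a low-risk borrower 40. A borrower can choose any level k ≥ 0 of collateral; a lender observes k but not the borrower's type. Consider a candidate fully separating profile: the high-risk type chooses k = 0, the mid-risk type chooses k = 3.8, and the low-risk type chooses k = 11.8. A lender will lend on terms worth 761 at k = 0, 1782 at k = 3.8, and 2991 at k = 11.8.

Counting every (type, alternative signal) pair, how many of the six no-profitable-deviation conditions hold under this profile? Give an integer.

Low-risk (own payoff 2991 − 40×11.8 = 2519): to k=0 gives 761 → no gain ✓; to k=3.8 gives 1782 − 40×3.8 = 1630 → no gain ✓.
Mid-risk (own payoff 1782 − 98×3.8 = 1409.6): to k=0 gives 761 → no gain ✓; to k=11.8 gives 2991 − 98×11.8 = 1834.6 → profitable ✗.
High-risk (own payoff 761): to k=3.8 gives 1782 − 300×3.8 = 642 → no gain ✓; to k=11.8 gives 2991 − 300×11.8 = -549 → no gain ✓.
5 of the 6 constraints hold; not an equilibrium.

5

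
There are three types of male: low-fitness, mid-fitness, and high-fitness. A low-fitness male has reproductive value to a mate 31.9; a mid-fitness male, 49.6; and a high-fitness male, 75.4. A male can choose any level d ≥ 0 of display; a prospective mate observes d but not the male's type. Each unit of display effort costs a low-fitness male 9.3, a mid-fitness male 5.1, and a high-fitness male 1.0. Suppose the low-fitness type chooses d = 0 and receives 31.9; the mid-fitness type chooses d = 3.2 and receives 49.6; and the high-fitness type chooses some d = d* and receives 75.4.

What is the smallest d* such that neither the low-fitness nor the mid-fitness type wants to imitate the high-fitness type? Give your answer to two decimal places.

Low-fitness type (on-path payoff 31.9) won't mimic when 31.9 ≥ 75.4 − 9.3·d*, i.e. d* ≥ 4.68.
Mid-fitness type (on-path payoff 49.6 − 5.1×3.2 = 33.28) won't mimic when 33.28 ≥ 75.4 − 5.1·d*, i.e. d* ≥ 8.26.
Both must hold, so d* = max(4.68, 8.26) = 8.26. The mid-fitness type's constraint binds.

8.26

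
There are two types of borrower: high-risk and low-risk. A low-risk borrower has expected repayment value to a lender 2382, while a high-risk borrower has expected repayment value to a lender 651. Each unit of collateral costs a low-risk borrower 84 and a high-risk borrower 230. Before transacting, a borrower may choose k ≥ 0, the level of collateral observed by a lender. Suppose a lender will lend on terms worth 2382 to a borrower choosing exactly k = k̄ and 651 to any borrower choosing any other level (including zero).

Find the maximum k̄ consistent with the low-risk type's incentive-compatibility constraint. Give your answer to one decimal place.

Choosing k̄ yields the low-risk type 2382 − 84·k̄; choosing zero yields 651.
The low-risk type is indifferent at 2382 − 84·k̄ = 651, i.e. k̄ = (2382 − 651) / 84 ≈ 20.6.
For any k̄ above 20.6 the low-risk type would rather pool at zero, so separation collapses.

20.6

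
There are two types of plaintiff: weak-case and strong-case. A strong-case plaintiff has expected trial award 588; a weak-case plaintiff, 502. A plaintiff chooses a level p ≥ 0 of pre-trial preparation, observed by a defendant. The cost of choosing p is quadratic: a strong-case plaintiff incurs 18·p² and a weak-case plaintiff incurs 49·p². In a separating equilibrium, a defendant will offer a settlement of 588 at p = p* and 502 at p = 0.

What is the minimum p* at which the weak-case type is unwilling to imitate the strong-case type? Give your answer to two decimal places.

The weak-case type at p = 0 receives 502; imitating at p* yields 588 − 49·p*².
Indifference: 502 = 588 − 49·p*², so p*² = (588 − 502) / 49 ≈ 1.7551.
p* = √1.7551 ≈ 1.32.

1.32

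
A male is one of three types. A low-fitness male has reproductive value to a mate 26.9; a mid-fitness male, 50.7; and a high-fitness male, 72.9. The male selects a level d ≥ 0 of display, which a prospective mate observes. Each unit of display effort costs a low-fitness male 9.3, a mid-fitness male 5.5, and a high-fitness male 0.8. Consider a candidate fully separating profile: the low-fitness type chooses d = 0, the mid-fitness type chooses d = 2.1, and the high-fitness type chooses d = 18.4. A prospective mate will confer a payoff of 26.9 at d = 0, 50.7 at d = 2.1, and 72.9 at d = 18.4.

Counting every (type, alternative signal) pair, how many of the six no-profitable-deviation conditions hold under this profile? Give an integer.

5

Mid-fitness (own payoff 50.7 − 5.5×2.1 = 39.15): to d=0 gives 26.9 → no gain ✓; to d=18.4 gives 72.9 − 5.5×18.4 = -28.3 → no gain ✓.
Low-fitness (own payoff 26.9): to d=2.1 gives 50.7 − 9.3×2.1 = 31.17 → profitable ✗; to d=18.4 gives 72.9 − 9.3×18.4 = -98.22 → no gain ✓.
High-fitness (own payoff 72.9 − 0.8×18.4 = 58.18): to d=0 gives 26.9 → no gain ✓; to d=2.1 gives 50.7 − 0.8×2.1 = 49.02 → no gain ✓.
5 of the 6 constraints hold; not an equilibrium.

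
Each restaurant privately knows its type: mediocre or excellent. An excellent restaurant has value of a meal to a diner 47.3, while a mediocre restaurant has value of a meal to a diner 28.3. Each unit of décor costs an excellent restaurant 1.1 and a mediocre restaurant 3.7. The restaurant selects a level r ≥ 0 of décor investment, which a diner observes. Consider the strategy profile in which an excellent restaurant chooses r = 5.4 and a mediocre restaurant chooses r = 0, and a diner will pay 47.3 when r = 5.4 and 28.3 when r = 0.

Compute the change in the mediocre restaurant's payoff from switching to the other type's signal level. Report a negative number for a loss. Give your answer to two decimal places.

Playing r = 0 the mediocre restaurant receives 28.3.
Deviating to r = 5.4 brings payment 47.3 at cost 3.7 × 5.4 = 19.98, netting 27.32.
Gain from deviating: 27.32 − 28.3 = -0.98.
The gain is negative, so the mediocre type's incentive-compatibility constraint is satisfied.

-0.98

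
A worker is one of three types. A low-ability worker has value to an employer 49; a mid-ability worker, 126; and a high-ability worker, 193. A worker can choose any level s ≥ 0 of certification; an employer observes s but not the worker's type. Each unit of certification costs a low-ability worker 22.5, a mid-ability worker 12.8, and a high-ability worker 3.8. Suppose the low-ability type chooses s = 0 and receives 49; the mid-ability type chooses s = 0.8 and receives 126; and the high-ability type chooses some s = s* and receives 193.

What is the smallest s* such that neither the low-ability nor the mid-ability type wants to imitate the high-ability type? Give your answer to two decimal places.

6.40

Low-ability type (on-path payoff 49) won't mimic when 49 ≥ 193 − 22.5·s*, i.e. s* ≥ 6.40.
Mid-ability type (on-path payoff 126 − 12.8×0.8 = 115.76) won't mimic when 115.76 ≥ 193 − 12.8·s*, i.e. s* ≥ 6.03.
Both must hold, so s* = max(6.40, 6.03) = 6.40. The low-ability type's constraint binds.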